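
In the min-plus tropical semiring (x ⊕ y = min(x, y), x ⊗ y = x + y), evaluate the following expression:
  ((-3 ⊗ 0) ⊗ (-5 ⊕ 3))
((-3 ⊗ 0) ⊗ (-5 ⊕ 3)) = -8

Expand innermost to outermost. Recall ⊕ takes the minimum of its arguments and ⊗ takes their sum. Working out the expression ((-3 ⊗ 0) ⊗ (-5 ⊕ 3)) gives -8.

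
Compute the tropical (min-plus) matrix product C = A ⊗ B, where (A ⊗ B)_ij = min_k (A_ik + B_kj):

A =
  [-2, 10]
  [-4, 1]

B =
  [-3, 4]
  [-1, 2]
A ⊗ B =
  [-5, 2]
  [-7, 0]

Apply the min-plus product entry-by-entry:
  C[0][0] = min over k of (A[0][0] + B[0][0] = -2 + -3 = -5, A[0][1] + B[1][0] = 10 + -1 = 9) = -5 (attained at k = 0)
  C[0][1] = min over k of (A[0][0] + B[0][1] = -2 + 4 = 2, A[0][1] + B[1][1] = 10 + 2 = 12) = 2 (attained at k = 0)
  C[1][0] = min over k of (A[1][0] + B[0][0] = -4 + -3 = -7, A[1][1] + B[1][0] = 1 + -1 = 0) = -7 (attained at k = 0)
  C[1][1] = min over k of (A[1][0] + B[0][1] = -4 + 4 = 0, A[1][1] + B[1][1] = 1 + 2 = 3) = 0 (attained at k = 0)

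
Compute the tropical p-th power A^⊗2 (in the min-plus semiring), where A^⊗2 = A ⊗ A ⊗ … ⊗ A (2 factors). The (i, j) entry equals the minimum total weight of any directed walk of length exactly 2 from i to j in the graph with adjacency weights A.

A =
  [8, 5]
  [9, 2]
A^⊗2 =
  [14, 7]
  [11, 4]

Each entry (A^⊗2)_ij equals the minimum over all length-2 walks i = v_0 → v_1 → … → v_2 = j of Σ_t A[v_t][v_{t+1}]. For example, for (i, j) = (0, 1) we minimise over 2 possible intermediate vertex sequences; the minimum is 7, attained along the walk 0 → 1 → 1.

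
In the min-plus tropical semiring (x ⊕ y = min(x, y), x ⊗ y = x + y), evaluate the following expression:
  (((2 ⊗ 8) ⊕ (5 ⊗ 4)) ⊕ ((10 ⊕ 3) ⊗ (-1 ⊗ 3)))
(((2 ⊗ 8) ⊕ (5 ⊗ 4)) ⊕ ((10 ⊕ 3) ⊗ (-1 ⊗ 3))) = 5

Expand innermost to outermost. Recall ⊕ takes the minimum of its arguments and ⊗ takes their sum. Working out the expression (((2 ⊗ 8) ⊕ (5 ⊗ 4)) ⊕ ((10 ⊕ 3) ⊗ (-1 ⊗ 3))) gives 5.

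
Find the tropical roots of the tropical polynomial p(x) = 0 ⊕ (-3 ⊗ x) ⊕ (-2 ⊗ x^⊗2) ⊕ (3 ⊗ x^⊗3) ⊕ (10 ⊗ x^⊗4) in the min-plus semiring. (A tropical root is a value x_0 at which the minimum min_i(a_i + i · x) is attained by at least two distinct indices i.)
Roots: {-7, -5, -1, 3}

Each tropical root is a break point of the lower envelope of the lines y = a_i + i · x (there are 5 lines, with slopes 0, 1, ..., 4). Only the lines that attain the minimum somewhere contribute to roots; other lines are dominated. Here the surviving (envelope) indices are i = 4, i = 3, i = 2, i = 1, i = 0.
Intersections between consecutive envelope lines give the roots: for adjacent envelope indices i < j the intersection is x = (a_i − a_j) / (j − i). Reading off the sorted break points: {-7, -5, -1, 3}.
Verification: at each break x_0, at least two indices attain the minimum of min_i(a_i + i · x_0).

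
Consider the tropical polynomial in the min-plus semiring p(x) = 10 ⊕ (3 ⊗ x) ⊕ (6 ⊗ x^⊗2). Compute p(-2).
p(-2) = 1

A tropical monomial a ⊗ x^⊗i evaluates to a + i · x. Evaluating each term at x = -2:
  Term 0 contributes 10 + 0 · -2 = 10
  Term 1 contributes 3 + 1 · -2 = 1
  Term 2 contributes 6 + 2 · -2 = 2
p(-2) = ⊕ of these = min[10, 1, 2] = 1.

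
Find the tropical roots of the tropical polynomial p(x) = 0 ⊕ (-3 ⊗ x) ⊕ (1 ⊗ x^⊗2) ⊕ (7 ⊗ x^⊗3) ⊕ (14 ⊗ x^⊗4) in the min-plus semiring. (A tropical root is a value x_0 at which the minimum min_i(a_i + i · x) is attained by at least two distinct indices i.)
Roots: {-7, -6, -4, 3}

Each tropical root is a break point of the lower envelope of the lines y = a_i + i · x (there are 5 lines, with slopes 0, 1, ..., 4). Only the lines that attain the minimum somewhere contribute to roots; other lines are dominated. Here the surviving (envelope) indices are i = 4, i = 3, i = 2, i = 1, i = 0.
Intersections between consecutive envelope lines give the roots: for adjacent envelope indices i < j the intersection is x = (a_i − a_j) / (j − i). Reading off the sorted break points: {-7, -6, -4, 3}.
Verification: at each break x_0, at least two indices attain the minimum of min_i(a_i + i · x_0).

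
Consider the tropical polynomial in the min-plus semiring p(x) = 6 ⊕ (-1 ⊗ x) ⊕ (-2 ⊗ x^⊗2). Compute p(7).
p(7) = 6

A tropical monomial a ⊗ x^⊗i evaluates to a + i · x. Evaluating each term at x = 7:
  Term 0 contributes 6 + 0 · 7 = 6
  Term 1 contributes -1 + 1 · 7 = 6
  Term 2 contributes -2 + 2 · 7 = 12
p(7) = ⊕ of these = min[6, 6, 12] = 6.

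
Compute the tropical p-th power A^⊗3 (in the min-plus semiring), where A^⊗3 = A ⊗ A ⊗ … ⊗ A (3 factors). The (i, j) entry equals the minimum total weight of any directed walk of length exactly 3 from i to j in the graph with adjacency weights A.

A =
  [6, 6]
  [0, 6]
A^⊗3 =
  [12, 12]
  [6, 12]

Each entry (A^⊗3)_ij equals the minimum over all length-3 walks i = v_0 → v_1 → … → v_3 = j of Σ_t A[v_t][v_{t+1}]. For example, for (i, j) = (0, 1) we minimise over 4 possible intermediate vertex sequences; the minimum is 12, attained along the walk 0 → 1 → 0 → 1.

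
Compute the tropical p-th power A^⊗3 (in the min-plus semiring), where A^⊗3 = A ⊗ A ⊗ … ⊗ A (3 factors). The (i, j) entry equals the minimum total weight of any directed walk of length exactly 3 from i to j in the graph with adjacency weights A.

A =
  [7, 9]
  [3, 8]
A^⊗3 =
  [19, 21]
  [15, 19]

Each entry (A^⊗3)_ij equals the minimum over all length-3 walks i = v_0 → v_1 → … → v_3 = j of Σ_t A[v_t][v_{t+1}]. For example, for (i, j) = (0, 1) we minimise over 4 possible intermediate vertex sequences; the minimum is 21, attained along the walk 0 → 1 → 0 → 1.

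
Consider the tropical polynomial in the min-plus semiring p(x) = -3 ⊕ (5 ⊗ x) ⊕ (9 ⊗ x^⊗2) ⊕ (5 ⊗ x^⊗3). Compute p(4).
p(4) = -3

A tropical monomial a ⊗ x^⊗i evaluates to a + i · x. Evaluating each term at x = 4:
  Term 0 contributes -3 + 0 · 4 = -3
  Term 1 contributes 5 + 1 · 4 = 9
  Term 2 contributes 9 + 2 · 4 = 17
  Term 3 contributes 5 + 3 · 4 = 17
p(4) = ⊕ of these = min[-3, 9, 17, 17] = -3.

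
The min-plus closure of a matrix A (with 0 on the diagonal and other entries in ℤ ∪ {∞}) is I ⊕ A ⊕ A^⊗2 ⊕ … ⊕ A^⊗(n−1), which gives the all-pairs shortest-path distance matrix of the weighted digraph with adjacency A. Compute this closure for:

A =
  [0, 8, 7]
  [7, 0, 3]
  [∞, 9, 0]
Closure =
  [0, 8, 7]
  [7, 0, 3]
  [16, 9, 0]

This is the Floyd-Warshall all-pairs shortest-path computation. For each intermediate vertex k = 0, 1, …, 2, update dist[i][j] ← min(dist[i][j], dist[i][k] + dist[k][j]). The final matrix gives, for each (i, j), the minimum total weight of any directed path from i to j (possibly empty when i = j).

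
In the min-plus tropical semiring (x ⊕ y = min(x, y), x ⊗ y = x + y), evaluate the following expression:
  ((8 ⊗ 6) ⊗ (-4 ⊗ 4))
((8 ⊗ 6) ⊗ (-4 ⊗ 4)) = 14

Expand innermost to outermost. Recall ⊕ takes the minimum of its arguments and ⊗ takes their sum. Working out the expression ((8 ⊗ 6) ⊗ (-4 ⊗ 4)) gives 14.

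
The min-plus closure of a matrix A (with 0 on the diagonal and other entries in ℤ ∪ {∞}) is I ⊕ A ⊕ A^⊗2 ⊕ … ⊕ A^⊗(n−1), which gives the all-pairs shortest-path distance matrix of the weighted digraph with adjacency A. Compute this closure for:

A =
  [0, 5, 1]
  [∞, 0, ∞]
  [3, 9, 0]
Closure =
  [0, 5, 1]
  [∞, 0, ∞]
  [3, 8, 0]

This is the Floyd-Warshall all-pairs shortest-path computation. For each intermediate vertex k = 0, 1, …, 2, update dist[i][j] ← min(dist[i][j], dist[i][k] + dist[k][j]). The final matrix gives, for each (i, j), the minimum total weight of any directed path from i to j (possibly empty when i = j).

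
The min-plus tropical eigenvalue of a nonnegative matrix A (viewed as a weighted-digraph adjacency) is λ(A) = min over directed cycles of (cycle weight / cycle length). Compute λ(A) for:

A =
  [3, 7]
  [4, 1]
λ(A) = 1

Enumerate directed cycles and compute their means (weight / length). Sample:
  cycle 0 → 0: weight = 3, length = 1, mean = 3/1 ≈ 3.000
  cycle 1 → 1: weight = 1, length = 1, mean = 1/1 ≈ 1.000
  cycle 0 → 1 → 0: weight = 11, length = 2, mean = 11/2 ≈ 5.500
  cycle 1 → 0 → 1: weight = 11, length = 2, mean = 11/2 ≈ 5.500
Minimum mean = 1.000, attained e.g. along the cycle 1 → 1 with weight 1 and length 1. So λ(A) = 1/1 = 1.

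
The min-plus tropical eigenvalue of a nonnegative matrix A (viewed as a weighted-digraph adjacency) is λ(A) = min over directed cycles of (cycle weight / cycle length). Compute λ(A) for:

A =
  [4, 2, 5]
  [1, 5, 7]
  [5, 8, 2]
λ(A) = 3/2

Enumerate directed cycles and compute their means (weight / length). Sample:
  cycle 0 → 0: weight = 4, length = 1, mean = 4/1 ≈ 4.000
  cycle 1 → 1: weight = 5, length = 1, mean = 5/1 ≈ 5.000
  cycle 2 → 2: weight = 2, length = 1, mean = 2/1 ≈ 2.000
  cycle 0 → 1 → 0: weight = 3, length = 2, mean = 3/2 ≈ 1.500
  cycle 0 → 2 → 0: weight = 10, length = 2, mean = 10/2 ≈ 5.000
  cycle 1 → 0 → 1: weight = 3, length = 2, mean = 3/2 ≈ 1.500
Minimum mean = 1.500, attained e.g. along the cycle 0 → 1 → 0 with weight 3 and length 2. So λ(A) = 3/2 = 3/2.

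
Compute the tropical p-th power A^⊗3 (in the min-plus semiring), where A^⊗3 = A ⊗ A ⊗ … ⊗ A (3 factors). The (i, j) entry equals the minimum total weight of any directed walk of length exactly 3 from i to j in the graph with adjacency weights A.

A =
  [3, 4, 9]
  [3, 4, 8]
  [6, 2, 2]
A^⊗3 =
  [9, 10, 13]
  [9, 10, 12]
  [7, 6, 6]

Each entry (A^⊗3)_ij equals the minimum over all length-3 walks i = v_0 → v_1 → … → v_3 = j of Σ_t A[v_t][v_{t+1}]. For example, for (i, j) = (0, 2) we minimise over 9 possible intermediate vertex sequences; the minimum is 13, attained along the walk 0 → 2 → 2 → 2.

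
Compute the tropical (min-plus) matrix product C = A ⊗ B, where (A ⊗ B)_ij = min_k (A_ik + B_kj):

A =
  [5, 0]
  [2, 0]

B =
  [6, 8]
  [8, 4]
A ⊗ B =
  [8, 4]
  [8, 4]

Apply the min-plus product entry-by-entry:
  C[0][0] = min over k of (A[0][0] + B[0][0] = 5 + 6 = 11, A[0][1] + B[1][0] = 0 + 8 = 8) = 8 (attained at k = 1)
  C[0][1] = min over k of (A[0][0] + B[0][1] = 5 + 8 = 13, A[0][1] + B[1][1] = 0 + 4 = 4) = 4 (attained at k = 1)
  C[1][0] = min over k of (A[1][0] + B[0][0] = 2 + 6 = 8, A[1][1] + B[1][0] = 0 + 8 = 8) = 8 (attained at k = 0)
  C[1][1] = min over k of (A[1][0] + B[0][1] = 2 + 8 = 10, A[1][1] + B[1][1] = 0 + 4 = 4) = 4 (attained at k = 1)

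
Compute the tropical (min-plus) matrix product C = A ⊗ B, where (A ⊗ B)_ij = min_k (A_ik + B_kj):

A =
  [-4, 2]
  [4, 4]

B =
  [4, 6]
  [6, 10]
A ⊗ B =
  [0, 2]
  [8, 10]

Apply the min-plus product entry-by-entry:
  C[0][0] = min over k of (A[0][0] + B[0][0] = -4 + 4 = 0, A[0][1] + B[1][0] = 2 + 6 = 8) = 0 (attained at k = 0)
  C[0][1] = min over k of (A[0][0] + B[0][1] = -4 + 6 = 2, A[0][1] + B[1][1] = 2 + 10 = 12) = 2 (attained at k = 0)
  C[1][0] = min over k of (A[1][0] + B[0][0] = 4 + 4 = 8, A[1][1] + B[1][0] = 4 + 6 = 10) = 8 (attained at k = 0)
  C[1][1] = min over k of (A[1][0] + B[0][1] = 4 + 6 = 10, A[1][1] + B[1][1] = 4 + 10 = 14) = 10 (attained at k = 0)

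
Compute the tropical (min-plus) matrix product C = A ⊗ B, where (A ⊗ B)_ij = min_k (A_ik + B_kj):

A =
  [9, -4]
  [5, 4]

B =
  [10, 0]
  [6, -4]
A ⊗ B =
  [2, -8]
  [10, 0]

Apply the min-plus product entry-by-entry:
  C[0][0] = min over k of (A[0][0] + B[0][0] = 9 + 10 = 19, A[0][1] + B[1][0] = -4 + 6 = 2) = 2 (attained at k = 1)
  C[0][1] = min over k of (A[0][0] + B[0][1] = 9 + 0 = 9, A[0][1] + B[1][1] = -4 + -4 = -8) = -8 (attained at k = 1)
  C[1][0] = min over k of (A[1][0] + B[0][0] = 5 + 10 = 15, A[1][1] + B[1][0] = 4 + 6 = 10) = 10 (attained at k = 1)
  C[1][1] = min over k of (A[1][0] + B[0][1] = 5 + 0 = 5, A[1][1] + B[1][1] = 4 + -4 = 0) = 0 (attained at k = 1)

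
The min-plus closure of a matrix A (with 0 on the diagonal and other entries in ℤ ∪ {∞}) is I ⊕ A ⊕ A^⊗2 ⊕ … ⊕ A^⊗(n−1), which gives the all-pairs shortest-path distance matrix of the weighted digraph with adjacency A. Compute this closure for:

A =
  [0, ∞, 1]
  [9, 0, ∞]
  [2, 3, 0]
Closure =
  [0, 4, 1]
  [9, 0, 10]
  [2, 3, 0]

This is the Floyd-Warshall all-pairs shortest-path computation. For each intermediate vertex k = 0, 1, …, 2, update dist[i][j] ← min(dist[i][j], dist[i][k] + dist[k][j]). The final matrix gives, for each (i, j), the minimum total weight of any directed path from i to j (possibly empty when i = j).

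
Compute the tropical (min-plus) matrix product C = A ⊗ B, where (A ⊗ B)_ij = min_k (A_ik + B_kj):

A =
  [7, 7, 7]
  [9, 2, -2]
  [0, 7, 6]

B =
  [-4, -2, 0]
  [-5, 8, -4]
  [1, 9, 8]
A ⊗ B =
  [2, 5, 3]
  [-3, 7, -2]
  [-4, -2, 0]

Apply the min-plus product entry-by-entry:
  C[0][0] = min over k of (A[0][0] + B[0][0] = 7 + -4 = 3, A[0][1] + B[1][0] = 7 + -5 = 2, A[0][2] + B[2][0] = 7 + 1 = 8) = 2 (attained at k = 1)
  C[0][1] = min over k of (A[0][0] + B[0][1] = 7 + -2 = 5, A[0][1] + B[1][1] = 7 + 8 = 15, A[0][2] + B[2][1] = 7 + 9 = 16) = 5 (attained at k = 0)
  C[0][2] = min over k of (A[0][0] + B[0][2] = 7 + 0 = 7, A[0][1] + B[1][2] = 7 + -4 = 3, A[0][2] + B[2][2] = 7 + 8 = 15) = 3 (attained at k = 1)
  C[1][0] = min over k of (A[1][0] + B[0][0] = 9 + -4 = 5, A[1][1] + B[1][0] = 2 + -5 = -3, A[1][2] + B[2][0] = -2 + 1 = -1) = -3 (attained at k = 1)
  C[1][1] = min over k of (A[1][0] + B[0][1] = 9 + -2 = 7, A[1][1] + B[1][1] = 2 + 8 = 10, A[1][2] + B[2][1] = -2 + 9 = 7) = 7 (attained at k = 0)
  C[1][2] = min over k of (A[1][0] + B[0][2] = 9 + 0 = 9, A[1][1] + B[1][2] = 2 + -4 = -2, A[1][2] + B[2][2] = -2 + 8 = 6) = -2 (attained at k = 1)
  C[2][0] = min over k of (A[2][0] + B[0][0] = 0 + -4 = -4, A[2][1] + B[1][0] = 7 + -5 = 2, A[2][2] + B[2][0] = 6 + 1 = 7) = -4 (attained at k = 0)
  C[2][1] = min over k of (A[2][0] + B[0][1] = 0 + -2 = -2, A[2][1] + B[1][1] = 7 + 8 = 15, A[2][2] + B[2][1] = 6 + 9 = 15) = -2 (attained at k = 0)
  C[2][2] = min over k of (A[2][0] + B[0][2] = 0 + 0 = 0, A[2][1] + B[1][2] = 7 + -4 = 3, A[2][2] + B[2][2] = 6 + 8 = 14) = 0 (attained at k = 0)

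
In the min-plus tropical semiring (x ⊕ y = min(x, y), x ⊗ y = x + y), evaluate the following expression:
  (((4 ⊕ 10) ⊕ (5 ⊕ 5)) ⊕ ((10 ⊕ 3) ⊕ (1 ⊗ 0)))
(((4 ⊕ 10) ⊕ (5 ⊕ 5)) ⊕ ((10 ⊕ 3) ⊕ (1 ⊗ 0))) = 1

Expand innermost to outermost. Recall ⊕ takes the minimum of its arguments and ⊗ takes their sum. Working out the expression (((4 ⊕ 10) ⊕ (5 ⊕ 5)) ⊕ ((10 ⊕ 3) ⊕ (1 ⊗ 0))) gives 1.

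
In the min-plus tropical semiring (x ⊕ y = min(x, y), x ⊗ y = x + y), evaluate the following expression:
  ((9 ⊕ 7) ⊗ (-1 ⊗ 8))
((9 ⊕ 7) ⊗ (-1 ⊗ 8)) = 14

Expand innermost to outermost. Recall ⊕ takes the minimum of its arguments and ⊗ takes their sum. Working out the expression ((9 ⊕ 7) ⊗ (-1 ⊗ 8)) gives 14.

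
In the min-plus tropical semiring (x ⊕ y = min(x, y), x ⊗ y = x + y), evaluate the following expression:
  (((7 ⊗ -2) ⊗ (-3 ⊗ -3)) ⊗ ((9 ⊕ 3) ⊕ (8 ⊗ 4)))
(((7 ⊗ -2) ⊗ (-3 ⊗ -3)) ⊗ ((9 ⊕ 3) ⊕ (8 ⊗ 4))) = 2

Expand innermost to outermost. Recall ⊕ takes the minimum of its arguments and ⊗ takes their sum. Working out the expression (((7 ⊗ -2) ⊗ (-3 ⊗ -3)) ⊗ ((9 ⊕ 3) ⊕ (8 ⊗ 4))) gives 2.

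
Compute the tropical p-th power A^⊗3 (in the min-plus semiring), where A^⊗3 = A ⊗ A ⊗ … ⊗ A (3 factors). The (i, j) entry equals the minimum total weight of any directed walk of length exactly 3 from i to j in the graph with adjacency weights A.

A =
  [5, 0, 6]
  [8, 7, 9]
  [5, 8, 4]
A^⊗3 =
  [13, 8, 13]
  [16, 13, 17]
  [13, 9, 12]

Each entry (A^⊗3)_ij equals the minimum over all length-3 walks i = v_0 → v_1 → … → v_3 = j of Σ_t A[v_t][v_{t+1}]. For example, for (i, j) = (0, 2) we minimise over 9 possible intermediate vertex sequences; the minimum is 13, attained along the walk 0 → 1 → 2 → 2.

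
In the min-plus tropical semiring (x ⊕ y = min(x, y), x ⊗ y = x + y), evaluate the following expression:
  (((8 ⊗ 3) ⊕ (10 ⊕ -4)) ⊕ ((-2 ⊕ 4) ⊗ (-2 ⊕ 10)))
(((8 ⊗ 3) ⊕ (10 ⊕ -4)) ⊕ ((-2 ⊕ 4) ⊗ (-2 ⊕ 10))) = -4

Expand innermost to outermost. Recall ⊕ takes the minimum of its arguments and ⊗ takes their sum. Working out the expression (((8 ⊗ 3) ⊕ (10 ⊕ -4)) ⊕ ((-2 ⊕ 4) ⊗ (-2 ⊕ 10))) gives -4.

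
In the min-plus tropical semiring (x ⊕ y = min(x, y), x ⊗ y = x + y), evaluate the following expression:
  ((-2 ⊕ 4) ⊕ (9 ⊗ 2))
((-2 ⊕ 4) ⊕ (9 ⊗ 2)) = -2

Expand innermost to outermost. Recall ⊕ takes the minimum of its arguments and ⊗ takes their sum. Working out the expression ((-2 ⊕ 4) ⊕ (9 ⊗ 2)) gives -2.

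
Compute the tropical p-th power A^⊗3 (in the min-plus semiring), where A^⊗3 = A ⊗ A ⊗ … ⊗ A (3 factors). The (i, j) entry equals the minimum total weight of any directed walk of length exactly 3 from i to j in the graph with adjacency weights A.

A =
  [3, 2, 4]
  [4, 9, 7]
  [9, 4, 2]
A^⊗3 =
  [9, 8, 8]
  [10, 9, 10]
  [10, 8, 6]

Each entry (A^⊗3)_ij equals the minimum over all length-3 walks i = v_0 → v_1 → … → v_3 = j of Σ_t A[v_t][v_{t+1}]. For example, for (i, j) = (0, 2) we minimise over 9 possible intermediate vertex sequences; the minimum is 8, attained along the walk 0 → 2 → 2 → 2.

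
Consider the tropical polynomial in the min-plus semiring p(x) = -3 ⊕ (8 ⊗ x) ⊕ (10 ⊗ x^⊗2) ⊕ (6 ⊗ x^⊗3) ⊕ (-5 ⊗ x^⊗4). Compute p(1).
p(1) = -3

A tropical monomial a ⊗ x^⊗i evaluates to a + i · x. Evaluating each term at x = 1:
  Term 0 contributes -3 + 0 · 1 = -3
  Term 1 contributes 8 + 1 · 1 = 9
  Term 2 contributes 10 + 2 · 1 = 12
  Term 3 contributes 6 + 3 · 1 = 9
  Term 4 contributes -5 + 4 · 1 = -1
p(1) = ⊕ of these = min[-3, 9, 12, 9, -1] = -3.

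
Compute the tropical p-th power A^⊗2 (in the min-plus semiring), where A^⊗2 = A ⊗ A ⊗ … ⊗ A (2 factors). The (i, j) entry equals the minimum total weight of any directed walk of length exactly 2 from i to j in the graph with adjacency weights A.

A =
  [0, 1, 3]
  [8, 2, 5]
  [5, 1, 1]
A^⊗2 =
  [0, 1, 3]
  [8, 4, 6]
  [5, 2, 2]

Each entry (A^⊗2)_ij equals the minimum over all length-2 walks i = v_0 → v_1 → … → v_2 = j of Σ_t A[v_t][v_{t+1}]. For example, for (i, j) = (0, 2) we minimise over 3 possible intermediate vertex sequences; the minimum is 3, attained along the walk 0 → 0 → 2.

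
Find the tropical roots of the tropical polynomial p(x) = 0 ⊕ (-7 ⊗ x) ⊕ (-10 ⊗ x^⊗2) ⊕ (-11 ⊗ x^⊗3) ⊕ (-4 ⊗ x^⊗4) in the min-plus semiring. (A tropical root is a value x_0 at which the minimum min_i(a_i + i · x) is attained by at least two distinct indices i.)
Roots: {-7, 1, 3, 7}

Each tropical root is a break point of the lower envelope of the lines y = a_i + i · x (there are 5 lines, with slopes 0, 1, ..., 4). Only the lines that attain the minimum somewhere contribute to roots; other lines are dominated. Here the surviving (envelope) indices are i = 4, i = 3, i = 2, i = 1, i = 0.
Intersections between consecutive envelope lines give the roots: for adjacent envelope indices i < j the intersection is x = (a_i − a_j) / (j − i). Reading off the sorted break points: {-7, 1, 3, 7}.
Verification: at each break x_0, at least two indices attain the minimum of min_i(a_i + i · x_0).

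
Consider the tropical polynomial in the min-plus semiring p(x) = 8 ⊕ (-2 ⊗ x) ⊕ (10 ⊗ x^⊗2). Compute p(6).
p(6) = 4

A tropical monomial a ⊗ x^⊗i evaluates to a + i · x. Evaluating each term at x = 6:
  Term 0 contributes 8 + 0 · 6 = 8
  Term 1 contributes -2 + 1 · 6 = 4
  Term 2 contributes 10 + 2 · 6 = 22
p(6) = ⊕ of these = min[8, 4, 22] = 4.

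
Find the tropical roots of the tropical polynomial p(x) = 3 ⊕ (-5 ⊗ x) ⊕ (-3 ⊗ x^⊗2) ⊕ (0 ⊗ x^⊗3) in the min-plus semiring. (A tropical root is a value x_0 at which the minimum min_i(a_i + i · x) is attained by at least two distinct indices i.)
Roots: {-3, -2, 8}

Each tropical root is a break point of the lower envelope of the lines y = a_i + i · x (there are 4 lines, with slopes 0, 1, ..., 3). Only the lines that attain the minimum somewhere contribute to roots; other lines are dominated. Here the surviving (envelope) indices are i = 3, i = 2, i = 1, i = 0.
Intersections between consecutive envelope lines give the roots: for adjacent envelope indices i < j the intersection is x = (a_i − a_j) / (j − i). Reading off the sorted break points: {-3, -2, 8}.
Verification: at each break x_0, at least two indices attain the minimum of min_i(a_i + i · x_0).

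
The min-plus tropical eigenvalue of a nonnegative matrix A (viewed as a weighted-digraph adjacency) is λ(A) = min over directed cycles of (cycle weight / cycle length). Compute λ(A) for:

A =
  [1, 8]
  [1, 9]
λ(A) = 1

Enumerate directed cycles and compute their means (weight / length). Sample:
  cycle 0 → 0: weight = 1, length = 1, mean = 1/1 ≈ 1.000
  cycle 1 → 1: weight = 9, length = 1, mean = 9/1 ≈ 9.000
  cycle 0 → 1 → 0: weight = 9, length = 2, mean = 9/2 ≈ 4.500
  cycle 1 → 0 → 1: weight = 9, length = 2, mean = 9/2 ≈ 4.500
Minimum mean = 1.000, attained e.g. along the cycle 0 → 0 with weight 1 and length 1. So λ(A) = 1/1 = 1.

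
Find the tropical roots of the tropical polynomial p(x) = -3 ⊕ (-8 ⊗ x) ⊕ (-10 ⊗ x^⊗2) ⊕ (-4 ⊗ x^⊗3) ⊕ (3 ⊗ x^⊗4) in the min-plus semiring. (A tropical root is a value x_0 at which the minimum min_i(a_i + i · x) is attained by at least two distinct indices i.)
Roots: {-7, -6, 2, 5}

Each tropical root is a break point of the lower envelope of the lines y = a_i + i · x (there are 5 lines, with slopes 0, 1, ..., 4). Only the lines that attain the minimum somewhere contribute to roots; other lines are dominated. Here the surviving (envelope) indices are i = 4, i = 3, i = 2, i = 1, i = 0.
Intersections between consecutive envelope lines give the roots: for adjacent envelope indices i < j the intersection is x = (a_i − a_j) / (j − i). Reading off the sorted break points: {-7, -6, 2, 5}.
Verification: at each break x_0, at least two indices attain the minimum of min_i(a_i + i · x_0).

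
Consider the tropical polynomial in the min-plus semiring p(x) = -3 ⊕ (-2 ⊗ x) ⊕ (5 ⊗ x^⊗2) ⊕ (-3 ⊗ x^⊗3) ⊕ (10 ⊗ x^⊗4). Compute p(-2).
p(-2) = -9

A tropical monomial a ⊗ x^⊗i evaluates to a + i · x. Evaluating each term at x = -2:
  Term 0 contributes -3 + 0 · -2 = -3
  Term 1 contributes -2 + 1 · -2 = -4
  Term 2 contributes 5 + 2 · -2 = 1
  Term 3 contributes -3 + 3 · -2 = -9
  Term 4 contributes 10 + 4 · -2 = 2
p(-2) = ⊕ of these = min[-3, -4, 1, -9, 2] = -9.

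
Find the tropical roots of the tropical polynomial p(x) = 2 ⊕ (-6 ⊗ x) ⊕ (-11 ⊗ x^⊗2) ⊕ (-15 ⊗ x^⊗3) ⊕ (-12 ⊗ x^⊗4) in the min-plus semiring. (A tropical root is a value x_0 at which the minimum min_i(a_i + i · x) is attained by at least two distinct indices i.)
Roots: {-3, 4, 5, 8}

Each tropical root is a break point of the lower envelope of the lines y = a_i + i · x (there are 5 lines, with slopes 0, 1, ..., 4). Only the lines that attain the minimum somewhere contribute to roots; other lines are dominated. Here the surviving (envelope) indices are i = 4, i = 3, i = 2, i = 1, i = 0.
Intersections between consecutive envelope lines give the roots: for adjacent envelope indices i < j the intersection is x = (a_i − a_j) / (j − i). Reading off the sorted break points: {-3, 4, 5, 8}.
Verification: at each break x_0, at least two indices attain the minimum of min_i(a_i + i · x_0).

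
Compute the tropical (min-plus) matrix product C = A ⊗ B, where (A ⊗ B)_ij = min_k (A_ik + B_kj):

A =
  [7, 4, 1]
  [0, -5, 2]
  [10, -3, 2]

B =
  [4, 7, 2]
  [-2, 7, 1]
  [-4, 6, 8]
A ⊗ B =
  [-3, 7, 5]
  [-7, 2, -4]
  [-5, 4, -2]

Apply the min-plus product entry-by-entry:
  C[0][0] = min over k of (A[0][0] + B[0][0] = 7 + 4 = 11, A[0][1] + B[1][0] = 4 + -2 = 2, A[0][2] + B[2][0] = 1 + -4 = -3) = -3 (attained at k = 2)
  C[0][1] = min over k of (A[0][0] + B[0][1] = 7 + 7 = 14, A[0][1] + B[1][1] = 4 + 7 = 11, A[0][2] + B[2][1] = 1 + 6 = 7) = 7 (attained at k = 2)
  C[0][2] = min over k of (A[0][0] + B[0][2] = 7 + 2 = 9, A[0][1] + B[1][2] = 4 + 1 = 5, A[0][2] + B[2][2] = 1 + 8 = 9) = 5 (attained at k = 1)
  C[1][0] = min over k of (A[1][0] + B[0][0] = 0 + 4 = 4, A[1][1] + B[1][0] = -5 + -2 = -7, A[1][2] + B[2][0] = 2 + -4 = -2) = -7 (attained at k = 1)
  C[1][1] = min over k of (A[1][0] + B[0][1] = 0 + 7 = 7, A[1][1] + B[1][1] = -5 + 7 = 2, A[1][2] + B[2][1] = 2 + 6 = 8) = 2 (attained at k = 1)
  C[1][2] = min over k of (A[1][0] + B[0][2] = 0 + 2 = 2, A[1][1] + B[1][2] = -5 + 1 = -4, A[1][2] + B[2][2] = 2 + 8 = 10) = -4 (attained at k = 1)
  C[2][0] = min over k of (A[2][0] + B[0][0] = 10 + 4 = 14, A[2][1] + B[1][0] = -3 + -2 = -5, A[2][2] + B[2][0] = 2 + -4 = -2) = -5 (attained at k = 1)
  C[2][1] = min over k of (A[2][0] + B[0][1] = 10 + 7 = 17, A[2][1] + B[1][1] = -3 + 7 = 4, A[2][2] + B[2][1] = 2 + 6 = 8) = 4 (attained at k = 1)
  C[2][2] = min over k of (A[2][0] + B[0][2] = 10 + 2 = 12, A[2][1] + B[1][2] = -3 + 1 = -2, A[2][2] + B[2][2] = 2 + 8 = 10) = -2 (attained at k = 1)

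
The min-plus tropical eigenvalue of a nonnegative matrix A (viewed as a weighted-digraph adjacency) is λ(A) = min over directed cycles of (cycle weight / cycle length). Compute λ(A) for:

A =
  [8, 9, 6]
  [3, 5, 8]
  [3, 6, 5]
λ(A) = 9/2

Enumerate directed cycles and compute their means (weight / length). Sample:
  cycle 0 → 0: weight = 8, length = 1, mean = 8/1 ≈ 8.000
  cycle 1 → 1: weight = 5, length = 1, mean = 5/1 ≈ 5.000
  cycle 2 → 2: weight = 5, length = 1, mean = 5/1 ≈ 5.000
  cycle 0 → 1 → 0: weight = 12, length = 2, mean = 12/2 ≈ 6.000
  cycle 0 → 2 → 0: weight = 9, length = 2, mean = 9/2 ≈ 4.500
  cycle 1 → 0 → 1: weight = 12, length = 2, mean = 12/2 ≈ 6.000
Minimum mean = 4.500, attained e.g. along the cycle 0 → 2 → 0 with weight 9 and length 2. So λ(A) = 9/2 = 9/2.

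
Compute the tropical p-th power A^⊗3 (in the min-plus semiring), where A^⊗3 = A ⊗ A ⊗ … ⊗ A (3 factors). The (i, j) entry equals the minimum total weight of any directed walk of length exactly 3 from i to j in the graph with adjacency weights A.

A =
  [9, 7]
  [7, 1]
A^⊗3 =
  [15, 9]
  [9, 3]

Each entry (A^⊗3)_ij equals the minimum over all length-3 walks i = v_0 → v_1 → … → v_3 = j of Σ_t A[v_t][v_{t+1}]. For example, for (i, j) = (0, 1) we minimise over 4 possible intermediate vertex sequences; the minimum is 9, attained along the walk 0 → 1 → 1 → 1.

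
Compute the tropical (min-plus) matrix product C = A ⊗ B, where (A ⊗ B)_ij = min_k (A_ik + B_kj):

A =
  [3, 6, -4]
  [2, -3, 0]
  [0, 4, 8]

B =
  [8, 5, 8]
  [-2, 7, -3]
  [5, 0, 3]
A ⊗ B =
  [1, -4, -1]
  [-5, 0, -6]
  [2, 5, 1]

Apply the min-plus product entry-by-entry:
  C[0][0] = min over k of (A[0][0] + B[0][0] = 3 + 8 = 11, A[0][1] + B[1][0] = 6 + -2 = 4, A[0][2] + B[2][0] = -4 + 5 = 1) = 1 (attained at k = 2)
  C[0][1] = min over k of (A[0][0] + B[0][1] = 3 + 5 = 8, A[0][1] + B[1][1] = 6 + 7 = 13, A[0][2] + B[2][1] = -4 + 0 = -4) = -4 (attained at k = 2)
  C[0][2] = min over k of (A[0][0] + B[0][2] = 3 + 8 = 11, A[0][1] + B[1][2] = 6 + -3 = 3, A[0][2] + B[2][2] = -4 + 3 = -1) = -1 (attained at k = 2)
  C[1][0] = min over k of (A[1][0] + B[0][0] = 2 + 8 = 10, A[1][1] + B[1][0] = -3 + -2 = -5, A[1][2] + B[2][0] = 0 + 5 = 5) = -5 (attained at k = 1)
  C[1][1] = min over k of (A[1][0] + B[0][1] = 2 + 5 = 7, A[1][1] + B[1][1] = -3 + 7 = 4, A[1][2] + B[2][1] = 0 + 0 = 0) = 0 (attained at k = 2)
  C[1][2] = min over k of (A[1][0] + B[0][2] = 2 + 8 = 10, A[1][1] + B[1][2] = -3 + -3 = -6, A[1][2] + B[2][2] = 0 + 3 = 3) = -6 (attained at k = 1)
  C[2][0] = min over k of (A[2][0] + B[0][0] = 0 + 8 = 8, A[2][1] + B[1][0] = 4 + -2 = 2, A[2][2] + B[2][0] = 8 + 5 = 13) = 2 (attained at k = 1)
  C[2][1] = min over k of (A[2][0] + B[0][1] = 0 + 5 = 5, A[2][1] + B[1][1] = 4 + 7 = 11, A[2][2] + B[2][1] = 8 + 0 = 8) = 5 (attained at k = 0)
  C[2][2] = min over k of (A[2][0] + B[0][2] = 0 + 8 = 8, A[2][1] + B[1][2] = 4 + -3 = 1, A[2][2] + B[2][2] = 8 + 3 = 11) = 1 (attained at k = 1)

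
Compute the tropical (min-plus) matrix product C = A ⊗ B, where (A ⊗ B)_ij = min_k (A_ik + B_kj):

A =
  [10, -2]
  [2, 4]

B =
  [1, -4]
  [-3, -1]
A ⊗ B =
  [-5, -3]
  [1, -2]

Apply the min-plus product entry-by-entry:
  C[0][0] = min over k of (A[0][0] + B[0][0] = 10 + 1 = 11, A[0][1] + B[1][0] = -2 + -3 = -5) = -5 (attained at k = 1)
  C[0][1] = min over k of (A[0][0] + B[0][1] = 10 + -4 = 6, A[0][1] + B[1][1] = -2 + -1 = -3) = -3 (attained at k = 1)
  C[1][0] = min over k of (A[1][0] + B[0][0] = 2 + 1 = 3, A[1][1] + B[1][0] = 4 + -3 = 1) = 1 (attained at k = 1)
  C[1][1] = min over k of (A[1][0] + B[0][1] = 2 + -4 = -2, A[1][1] + B[1][1] = 4 + -1 = 3) = -2 (attained at k = 0)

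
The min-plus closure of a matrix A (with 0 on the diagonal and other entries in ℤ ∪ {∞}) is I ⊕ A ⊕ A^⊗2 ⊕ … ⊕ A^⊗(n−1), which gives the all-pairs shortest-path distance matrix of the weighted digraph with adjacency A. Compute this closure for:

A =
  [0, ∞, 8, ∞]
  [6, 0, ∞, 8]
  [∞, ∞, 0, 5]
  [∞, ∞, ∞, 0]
Closure =
  [0, ∞, 8, 13]
  [6, 0, 14, 8]
  [∞, ∞, 0, 5]
  [∞, ∞, ∞, 0]

This is the Floyd-Warshall all-pairs shortest-path computation. For each intermediate vertex k = 0, 1, …, 3, update dist[i][j] ← min(dist[i][j], dist[i][k] + dist[k][j]). The final matrix gives, for each (i, j), the minimum total weight of any directed path from i to j (possibly empty when i = j).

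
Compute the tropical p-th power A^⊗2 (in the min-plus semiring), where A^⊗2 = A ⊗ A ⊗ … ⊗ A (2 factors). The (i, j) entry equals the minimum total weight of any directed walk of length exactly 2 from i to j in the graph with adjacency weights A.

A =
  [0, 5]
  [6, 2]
A^⊗2 =
  [0, 5]
  [6, 4]

Each entry (A^⊗2)_ij equals the minimum over all length-2 walks i = v_0 → v_1 → … → v_2 = j of Σ_t A[v_t][v_{t+1}]. For example, for (i, j) = (0, 1) we minimise over 2 possible intermediate vertex sequences; the minimum is 5, attained along the walk 0 → 0 → 1.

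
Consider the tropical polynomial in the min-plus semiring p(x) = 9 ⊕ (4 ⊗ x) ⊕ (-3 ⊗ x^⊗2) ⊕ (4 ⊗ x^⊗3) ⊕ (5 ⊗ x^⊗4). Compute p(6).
p(6) = 9

A tropical monomial a ⊗ x^⊗i evaluates to a + i · x. Evaluating each term at x = 6:
  Term 0 contributes 9 + 0 · 6 = 9
  Term 1 contributes 4 + 1 · 6 = 10
  Term 2 contributes -3 + 2 · 6 = 9
  Term 3 contributes 4 + 3 · 6 = 22
  Term 4 contributes 5 + 4 · 6 = 29
p(6) = ⊕ of these = min[9, 10, 9, 22, 29] = 9.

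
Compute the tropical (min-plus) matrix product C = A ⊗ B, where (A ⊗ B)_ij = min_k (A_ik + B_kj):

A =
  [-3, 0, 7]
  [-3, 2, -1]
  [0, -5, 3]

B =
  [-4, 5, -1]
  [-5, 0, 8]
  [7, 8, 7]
A ⊗ B =
  [-7, 0, -4]
  [-7, 2, -4]
  [-10, -5, -1]

Apply the min-plus product entry-by-entry:
  C[0][0] = min over k of (A[0][0] + B[0][0] = -3 + -4 = -7, A[0][1] + B[1][0] = 0 + -5 = -5, A[0][2] + B[2][0] = 7 + 7 = 14) = -7 (attained at k = 0)
  C[0][1] = min over k of (A[0][0] + B[0][1] = -3 + 5 = 2, A[0][1] + B[1][1] = 0 + 0 = 0, A[0][2] + B[2][1] = 7 + 8 = 15) = 0 (attained at k = 1)
  C[0][2] = min over k of (A[0][0] + B[0][2] = -3 + -1 = -4, A[0][1] + B[1][2] = 0 + 8 = 8, A[0][2] + B[2][2] = 7 + 7 = 14) = -4 (attained at k = 0)
  C[1][0] = min over k of (A[1][0] + B[0][0] = -3 + -4 = -7, A[1][1] + B[1][0] = 2 + -5 = -3, A[1][2] + B[2][0] = -1 + 7 = 6) = -7 (attained at k = 0)
  C[1][1] = min over k of (A[1][0] + B[0][1] = -3 + 5 = 2, A[1][1] + B[1][1] = 2 + 0 = 2, A[1][2] + B[2][1] = -1 + 8 = 7) = 2 (attained at k = 0)
  C[1][2] = min over k of (A[1][0] + B[0][2] = -3 + -1 = -4, A[1][1] + B[1][2] = 2 + 8 = 10, A[1][2] + B[2][2] = -1 + 7 = 6) = -4 (attained at k = 0)
  C[2][0] = min over k of (A[2][0] + B[0][0] = 0 + -4 = -4, A[2][1] + B[1][0] = -5 + -5 = -10, A[2][2] + B[2][0] = 3 + 7 = 10) = -10 (attained at k = 1)
  C[2][1] = min over k of (A[2][0] + B[0][1] = 0 + 5 = 5, A[2][1] + B[1][1] = -5 + 0 = -5, A[2][2] + B[2][1] = 3 + 8 = 11) = -5 (attained at k = 1)
  C[2][2] = min over k of (A[2][0] + B[0][2] = 0 + -1 = -1, A[2][1] + B[1][2] = -5 + 8 = 3, A[2][2] + B[2][2] = 3 + 7 = 10) = -1 (attained at k = 0)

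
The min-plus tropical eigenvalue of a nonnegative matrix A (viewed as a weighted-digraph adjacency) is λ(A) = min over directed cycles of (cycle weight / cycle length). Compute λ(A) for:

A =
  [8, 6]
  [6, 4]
λ(A) = 4

Enumerate directed cycles and compute their means (weight / length). Sample:
  cycle 0 → 0: weight = 8, length = 1, mean = 8/1 ≈ 8.000
  cycle 1 → 1: weight = 4, length = 1, mean = 4/1 ≈ 4.000
  cycle 0 → 1 → 0: weight = 12, length = 2, mean = 12/2 ≈ 6.000
  cycle 1 → 0 → 1: weight = 12, length = 2, mean = 12/2 ≈ 6.000
Minimum mean = 4.000, attained e.g. along the cycle 1 → 1 with weight 4 and length 1. So λ(A) = 4/1 = 4.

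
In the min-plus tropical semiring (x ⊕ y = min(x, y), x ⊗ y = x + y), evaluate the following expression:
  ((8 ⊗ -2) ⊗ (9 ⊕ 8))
((8 ⊗ -2) ⊗ (9 ⊕ 8)) = 14

Expand innermost to outermost. Recall ⊕ takes the minimum of its arguments and ⊗ takes their sum. Working out the expression ((8 ⊗ -2) ⊗ (9 ⊕ 8)) gives 14.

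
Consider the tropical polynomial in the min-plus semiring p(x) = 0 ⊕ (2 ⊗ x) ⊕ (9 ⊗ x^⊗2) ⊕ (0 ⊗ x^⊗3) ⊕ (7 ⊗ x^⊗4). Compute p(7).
p(7) = 0

A tropical monomial a ⊗ x^⊗i evaluates to a + i · x. Evaluating each term at x = 7:
  Term 0 contributes 0 + 0 · 7 = 0
  Term 1 contributes 2 + 1 · 7 = 9
  Term 2 contributes 9 + 2 · 7 = 23
  Term 3 contributes 0 + 3 · 7 = 21
  Term 4 contributes 7 + 4 · 7 = 35
p(7) = ⊕ of these = min[0, 9, 23, 21, 35] = 0.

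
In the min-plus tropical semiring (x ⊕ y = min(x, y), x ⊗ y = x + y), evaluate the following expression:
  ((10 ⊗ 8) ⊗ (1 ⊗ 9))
((10 ⊗ 8) ⊗ (1 ⊗ 9)) = 28

Expand innermost to outermost. Recall ⊕ takes the minimum of its arguments and ⊗ takes their sum. Working out the expression ((10 ⊗ 8) ⊗ (1 ⊗ 9)) gives 28.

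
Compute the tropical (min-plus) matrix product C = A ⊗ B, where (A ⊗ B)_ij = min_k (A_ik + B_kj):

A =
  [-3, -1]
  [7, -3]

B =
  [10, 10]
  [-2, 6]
A ⊗ B =
  [-3, 5]
  [-5, 3]

Apply the min-plus product entry-by-entry:
  C[0][0] = min over k of (A[0][0] + B[0][0] = -3 + 10 = 7, A[0][1] + B[1][0] = -1 + -2 = -3) = -3 (attained at k = 1)
  C[0][1] = min over k of (A[0][0] + B[0][1] = -3 + 10 = 7, A[0][1] + B[1][1] = -1 + 6 = 5) = 5 (attained at k = 1)
  C[1][0] = min over k of (A[1][0] + B[0][0] = 7 + 10 = 17, A[1][1] + B[1][0] = -3 + -2 = -5) = -5 (attained at k = 1)
  C[1][1] = min over k of (A[1][0] + B[0][1] = 7 + 10 = 17, A[1][1] + B[1][1] = -3 + 6 = 3) = 3 (attained at k = 1)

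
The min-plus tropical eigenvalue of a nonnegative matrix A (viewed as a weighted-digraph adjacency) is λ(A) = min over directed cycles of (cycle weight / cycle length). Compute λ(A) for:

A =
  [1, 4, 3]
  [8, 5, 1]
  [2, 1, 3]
λ(A) = 1

Enumerate directed cycles and compute their means (weight / length). Sample:
  cycle 0 → 0: weight = 1, length = 1, mean = 1/1 ≈ 1.000
  cycle 1 → 1: weight = 5, length = 1, mean = 5/1 ≈ 5.000
  cycle 2 → 2: weight = 3, length = 1, mean = 3/1 ≈ 3.000
  cycle 0 → 1 → 0: weight = 12, length = 2, mean = 12/2 ≈ 6.000
  cycle 0 → 2 → 0: weight = 5, length = 2, mean = 5/2 ≈ 2.500
  cycle 1 → 0 → 1: weight = 12, length = 2, mean = 12/2 ≈ 6.000
Minimum mean = 1.000, attained e.g. along the cycle 0 → 0 with weight 1 and length 1. So λ(A) = 1/1 = 1.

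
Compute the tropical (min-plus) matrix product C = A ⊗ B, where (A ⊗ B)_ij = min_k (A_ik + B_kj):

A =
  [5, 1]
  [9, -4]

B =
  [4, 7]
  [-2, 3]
A ⊗ B =
  [-1, 4]
  [-6, -1]

Apply the min-plus product entry-by-entry:
  C[0][0] = min over k of (A[0][0] + B[0][0] = 5 + 4 = 9, A[0][1] + B[1][0] = 1 + -2 = -1) = -1 (attained at k = 1)
  C[0][1] = min over k of (A[0][0] + B[0][1] = 5 + 7 = 12, A[0][1] + B[1][1] = 1 + 3 = 4) = 4 (attained at k = 1)
  C[1][0] = min over k of (A[1][0] + B[0][0] = 9 + 4 = 13, A[1][1] + B[1][0] = -4 + -2 = -6) = -6 (attained at k = 1)
  C[1][1] = min over k of (A[1][0] + B[0][1] = 9 + 7 = 16, A[1][1] + B[1][1] = -4 + 3 = -1) = -1 (attained at k = 1)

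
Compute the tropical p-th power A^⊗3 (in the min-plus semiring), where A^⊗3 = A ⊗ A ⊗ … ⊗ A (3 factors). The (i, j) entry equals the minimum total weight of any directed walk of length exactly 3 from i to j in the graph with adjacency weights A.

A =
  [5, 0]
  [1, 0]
A^⊗3 =
  [1, 0]
  [1, 0]

Each entry (A^⊗3)_ij equals the minimum over all length-3 walks i = v_0 → v_1 → … → v_3 = j of Σ_t A[v_t][v_{t+1}]. For example, for (i, j) = (0, 1) we minimise over 4 possible intermediate vertex sequences; the minimum is 0, attained along the walk 0 → 1 → 1 → 1.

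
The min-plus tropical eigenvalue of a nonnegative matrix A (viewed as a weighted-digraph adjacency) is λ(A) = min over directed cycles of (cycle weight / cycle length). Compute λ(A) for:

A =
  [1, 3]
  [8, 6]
λ(A) = 1

Enumerate directed cycles and compute their means (weight / length). Sample:
  cycle 0 → 0: weight = 1, length = 1, mean = 1/1 ≈ 1.000
  cycle 1 → 1: weight = 6, length = 1, mean = 6/1 ≈ 6.000
  cycle 0 → 1 → 0: weight = 11, length = 2, mean = 11/2 ≈ 5.500
  cycle 1 → 0 → 1: weight = 11, length = 2, mean = 11/2 ≈ 5.500
Minimum mean = 1.000, attained e.g. along the cycle 0 → 0 with weight 1 and length 1. So λ(A) = 1/1 = 1.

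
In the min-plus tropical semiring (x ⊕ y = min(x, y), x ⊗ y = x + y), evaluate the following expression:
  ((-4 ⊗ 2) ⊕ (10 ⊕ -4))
((-4 ⊗ 2) ⊕ (10 ⊕ -4)) = -4

Expand innermost to outermost. Recall ⊕ takes the minimum of its arguments and ⊗ takes their sum. Working out the expression ((-4 ⊗ 2) ⊕ (10 ⊕ -4)) gives -4.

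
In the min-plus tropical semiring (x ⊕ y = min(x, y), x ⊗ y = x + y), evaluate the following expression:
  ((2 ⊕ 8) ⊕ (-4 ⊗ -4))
((2 ⊕ 8) ⊕ (-4 ⊗ -4)) = -8

Expand innermost to outermost. Recall ⊕ takes the minimum of its arguments and ⊗ takes their sum. Working out the expression ((2 ⊕ 8) ⊕ (-4 ⊗ -4)) gives -8.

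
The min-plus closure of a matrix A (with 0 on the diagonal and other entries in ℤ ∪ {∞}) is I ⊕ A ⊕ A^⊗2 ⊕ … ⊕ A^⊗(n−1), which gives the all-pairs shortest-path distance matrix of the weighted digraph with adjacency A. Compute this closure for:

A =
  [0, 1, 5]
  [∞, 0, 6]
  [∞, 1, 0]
Closure =
  [0, 1, 5]
  [∞, 0, 6]
  [∞, 1, 0]

This is the Floyd-Warshall all-pairs shortest-path computation. For each intermediate vertex k = 0, 1, …, 2, update dist[i][j] ← min(dist[i][j], dist[i][k] + dist[k][j]). The final matrix gives, for each (i, j), the minimum total weight of any directed path from i to j (possibly empty when i = j).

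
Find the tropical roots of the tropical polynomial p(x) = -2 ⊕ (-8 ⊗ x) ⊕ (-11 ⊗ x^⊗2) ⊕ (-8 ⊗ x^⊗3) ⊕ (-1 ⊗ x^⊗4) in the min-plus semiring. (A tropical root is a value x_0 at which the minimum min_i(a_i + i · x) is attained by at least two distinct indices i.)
Roots: {-7, -3, 3, 6}

Each tropical root is a break point of the lower envelope of the lines y = a_i + i · x (there are 5 lines, with slopes 0, 1, ..., 4). Only the lines that attain the minimum somewhere contribute to roots; other lines are dominated. Here the surviving (envelope) indices are i = 4, i = 3, i = 2, i = 1, i = 0.
Intersections between consecutive envelope lines give the roots: for adjacent envelope indices i < j the intersection is x = (a_i − a_j) / (j − i). Reading off the sorted break points: {-7, -3, 3, 6}.
Verification: at each break x_0, at least two indices attain the minimum of min_i(a_i + i · x_0).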